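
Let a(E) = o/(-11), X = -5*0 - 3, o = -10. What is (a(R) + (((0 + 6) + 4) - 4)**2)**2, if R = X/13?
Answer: 164836/121 ≈ 1362.3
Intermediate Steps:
X = -3 (X = 0 - 3 = -3)
R = -3/13 ≈ -0.23077
a(E) = 10/11 (a(E) = -10/(-11) = -10*(-1/11) = 10/11)
(a(R) + (((0 + 6) + 4) - 4)**2)**2 = (10/11 + (((0 + 6) + 4) - 4)**2)**2 = (10/11 + ((6 + 4) - 4)**2)**2 = (10/11 + (10 - 4)**2)**2 = (10/11 + 6**2)**2 = (10/11 + 36)**2 = (406/11)**2 = 164836/121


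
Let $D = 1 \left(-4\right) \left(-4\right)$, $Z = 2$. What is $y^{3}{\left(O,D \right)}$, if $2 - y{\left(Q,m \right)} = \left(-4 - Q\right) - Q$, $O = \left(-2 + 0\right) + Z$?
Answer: $216$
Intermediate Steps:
$D = 16$ ($D = \left(-4\right) \left(-4\right) = 16$)
$O = 0$ ($O = \left(-2 + 0\right) + 2 = -2 + 2 = 0$)
$y{\left(Q,m \right)} = 6 + 2 Q$ ($y{\left(Q,m \right)} = 2 - \left(\left(-4 - Q\right) - Q\right) = 2 - \left(-4 - 2 Q\right) = 2 + \left(4 + 2 Q\right) = 6 + 2 Q$)
$y^{3}{\left(O,D \right)} = \left(6 + 2 \cdot 0\right)^{3} = \left(6 + 0\right)^{3} = 6^{3} = 216$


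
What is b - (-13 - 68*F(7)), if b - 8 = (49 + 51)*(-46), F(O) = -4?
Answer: -4851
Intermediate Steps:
b = -4592 (b = 8 + (49 + 51)*(-46) = 8 + 100*(-46) = 8 - 4600 = -4592)
b - (-13 - 68*F(7)) = -4592 - (-13 - 68*(-4)) = -4592 - (-13 + 272) = -4592 - 1*259 = -4592 - 259 = -4851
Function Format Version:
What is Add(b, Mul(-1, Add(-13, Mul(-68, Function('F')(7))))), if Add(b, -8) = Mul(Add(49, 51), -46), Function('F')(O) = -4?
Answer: -4851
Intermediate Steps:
b = -4592 (b = Add(8, Mul(Add(49, 51), -46)) = Add(8, Mul(100, -46)) = Add(8, -4600) = -4592)
Add(b, Mul(-1, Add(-13, Mul(-68, Function('F')(7))))) = Add(-4592, Mul(-1, Add(-13, Mul(-68, -4)))) = Add(-4592, Mul(-1, Add(-13, 272))) = Add(-4592, Mul(-1, 259)) = Add(-4592, -259) = -4851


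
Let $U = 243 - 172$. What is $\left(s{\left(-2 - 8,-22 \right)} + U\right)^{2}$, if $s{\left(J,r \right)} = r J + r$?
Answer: $72361$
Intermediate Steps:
$U = 71$ ($U = 243 - 172 = 71$)
$s{\left(J,r \right)} = r + J r$ ($s{\left(J,r \right)} = J r + r = r + J r$)
$\left(s{\left(-2 - 8,-22 \right)} + U\right)^{2} = \left(- 22 \left(1 - 10\right) + 71\right)^{2} = \left(\left(-22\right) \left(-9\right) + 71\right)^{2} = \left(198 + 71\right)^{2} = 269^{2} = 72361$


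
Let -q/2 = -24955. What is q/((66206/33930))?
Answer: 120960450/4729 ≈ 25578.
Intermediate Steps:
q = 49910 (q = -2*(-24955) = 49910)
q/((66206/33930)) = 49910/((66206/33930)) = 49910/((66206*(1/33930))) = 49910/(33103/16965) = 49910*(16965/33103) = 120960450/4729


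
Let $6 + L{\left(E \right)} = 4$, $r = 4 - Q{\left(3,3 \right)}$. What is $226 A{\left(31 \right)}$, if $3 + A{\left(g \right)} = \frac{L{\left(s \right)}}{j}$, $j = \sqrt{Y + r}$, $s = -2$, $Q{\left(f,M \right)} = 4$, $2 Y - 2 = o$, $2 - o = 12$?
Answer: $-678 + 226 i \approx -678.0 + 226.0 i$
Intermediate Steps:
$o = -10$ ($o = 2 - 12 = -10$)
$Y = -4$ ($Y = 1 + \frac{1}{2} \left(-10\right) = 1 - 5 = -4$)
$r = 0$ ($r = 4 - 4 = 0$)
$L{\left(E \right)} = -2$ ($L{\left(E \right)} = -6 + 4 = -2$)
$j = 2 i$ ($j = \sqrt{-4 + 0} = \sqrt{-4} = 2 i \approx 2.0 i$)
$A{\left(g \right)} = -3 + i$ ($A{\left(g \right)} = -3 - \frac{2}{2 i} = -3 - 2 \left(- \frac{i}{2}\right) = -3 + i$)
$226 A{\left(31 \right)} = 226 \left(-3 + i\right) = -678 + 226 i$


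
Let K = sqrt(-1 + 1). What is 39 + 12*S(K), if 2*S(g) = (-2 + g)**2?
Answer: 63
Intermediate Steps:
K = 0 (K = sqrt(0) = 0)
S(g) = (-2 + g)**2/2
39 + 12*S(K) = 39 + 12*((-2 + 0)**2/2) = 39 + 12*((1/2)*(-2)**2) = 39 + 12*((1/2)*4) = 39 + 12*2 = 39 + 24 = 63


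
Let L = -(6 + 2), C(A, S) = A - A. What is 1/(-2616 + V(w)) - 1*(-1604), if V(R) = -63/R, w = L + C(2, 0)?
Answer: 33467452/20865 ≈ 1604.0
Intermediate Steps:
C(A, S) = 0
L = -8 (L = -1*8 = -8)
w = -8 (w = -8 + 0 = -8)
1/(-2616 + V(w)) - 1*(-1604) = 1/(-2616 - 63/(-8)) - 1*(-1604) = 1/(-2616 - 63*(-1/8)) + 1604 = 1/(-2616 + 63/8) + 1604 = 1/(-20865/8) + 1604 = -8/20865 + 1604 = 33467452/20865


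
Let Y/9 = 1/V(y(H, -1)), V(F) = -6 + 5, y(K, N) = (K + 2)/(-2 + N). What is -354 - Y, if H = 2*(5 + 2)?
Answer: -345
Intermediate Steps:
H = 14 (H = 2*7 = 14)
y(K, N) = (2 + K)/(-2 + N)
V(F) = -1
Y = -9 (Y = 9/(-1) = 9*(-1) = -9)
-354 - Y = -354 - 1*(-9) = -354 + 9 = -345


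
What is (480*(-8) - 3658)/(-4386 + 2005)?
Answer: 7498/2381 ≈ 3.1491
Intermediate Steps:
(480*(-8) - 3658)/(-4386 + 2005) = (-3840 - 3658)/(-2381) = -7498*(-1/2381) = 7498/2381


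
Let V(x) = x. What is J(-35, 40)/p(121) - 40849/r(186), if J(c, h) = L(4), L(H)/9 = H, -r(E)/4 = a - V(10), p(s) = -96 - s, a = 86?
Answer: 8853289/65968 ≈ 134.21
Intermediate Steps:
r(E) = -304 (r(E) = -4*(86 - 1*10) = -4*(86 - 10) = -4*76 = -304)
L(H) = 9*H
J(c, h) = 36 (J(c, h) = 9*4 = 36)
J(-35, 40)/p(121) - 40849/r(186) = 36/(-96 - 1*121) - 40849/(-304) = 36/(-96 - 121) - 40849*(-1/304) = 36/(-217) + 40849/304 = 36*(-1/217) + 40849/304 = -36/217 + 40849/304 = 8853289/65968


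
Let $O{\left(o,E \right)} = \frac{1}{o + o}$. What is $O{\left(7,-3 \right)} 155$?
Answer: $\frac{155}{14} \approx 11.071$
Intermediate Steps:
$O{\left(o,E \right)} = \frac{1}{2 o}$
$O{\left(7,-3 \right)} 155 = \frac{1}{2 \cdot 7} \cdot 155 = \frac{1}{2} \cdot \frac{1}{7} \cdot 155 = \frac{1}{14} \cdot 155 = \frac{155}{14}$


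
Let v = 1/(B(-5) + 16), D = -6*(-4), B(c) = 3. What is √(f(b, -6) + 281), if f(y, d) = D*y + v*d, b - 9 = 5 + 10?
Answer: √309263/19 ≈ 29.269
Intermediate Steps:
D = 24
b = 24 (b = 9 + (5 + 10) = 9 + 15 = 24)
v = 1/19 (v = 1/(3 + 16) = 1/19 ≈ 0.052632)
f(y, d) = 24*y + d/19
√(f(b, -6) + 281) = √((24*24 + (1/19)*(-6)) + 281) = √((576 - 6/19) + 281) = √(10938/19 + 281) = √(16277/19) = √309263/19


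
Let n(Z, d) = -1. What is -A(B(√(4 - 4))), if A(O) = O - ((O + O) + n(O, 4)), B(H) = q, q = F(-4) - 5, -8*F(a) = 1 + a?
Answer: -45/8 ≈ -5.6250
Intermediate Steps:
F(a) = -⅛ - a/8 (F(a) = -(1 + a)/8 = -⅛ - a/8)
q = -37/8 (q = (-⅛ - ⅛*(-4)) - 5 = (-⅛ + ½) - 5 = 3/8 - 5 = -37/8 ≈ -4.6250)
B(H) = -37/8
A(O) = 1 - O (A(O) = O - ((O + O) - 1) = O - (2*O - 1) = O - (-1 + 2*O) = O + (1 - 2*O) = 1 - O)
-A(B(√(4 - 4))) = -(1 - 1*(-37/8)) = -(1 + 37/8) = -1*45/8 = -45/8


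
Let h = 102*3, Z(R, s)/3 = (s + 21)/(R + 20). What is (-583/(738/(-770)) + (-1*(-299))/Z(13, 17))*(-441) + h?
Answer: -476926871/1558 ≈ -3.0612e+5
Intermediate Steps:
Z(R, s) = 3*(21 + s)/(20 + R) (Z(R, s) = 3*((s + 21)/(R + 20)) = 3*((21 + s)/(20 + R)) = 3*(21 + s)/(20 + R))
h = 306
(-583/(738/(-770)) + (-1*(-299))/Z(13, 17))*(-441) + h = (-583/(738/(-770)) + (-1*(-299))/((3*(21 + 17)/(20 + 13))))*(-441) + 306 = (-583/(738*(-1/770)) + 299/((3*38/33)))*(-441) + 306 = (-583/(-369/385) + 299/((3*(1/33)*38)))*(-441) + 306 = (-583*(-385/369) + 299/(38/11))*(-441) + 306 = (224455/369 + 299*(11/38))*(-441) + 306 = (224455/369 + 3289/38)*(-441) + 306 = (9742931/14022)*(-441) + 306 = -477403619/1558 + 306 = -476926871/1558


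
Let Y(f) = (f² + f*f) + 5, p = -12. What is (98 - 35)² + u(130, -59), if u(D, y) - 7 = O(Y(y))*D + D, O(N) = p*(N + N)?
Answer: -21732934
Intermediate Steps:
Y(f) = 5 + 2*f² (Y(f) = (f² + f²) + 5 = 2*f² + 5 = 5 + 2*f²)
O(N) = -24*N (O(N) = -12*(N + N) = -24*N)
u(D, y) = 7 + D + D*(-120 - 48*y²) (u(D, y) = 7 + ((-24*(5 + 2*y²))*D + D) = 7 + ((-120 - 48*y²)*D + D) = 7 + (D*(-120 - 48*y²) + D) = 7 + (D + D*(-120 - 48*y²)) = 7 + D + D*(-120 - 48*y²))
(98 - 35)² + u(130, -59) = (98 - 35)² + (7 - 119*130 - 48*130*(-59)²) = 63² + (7 - 15470 - 48*130*3481) = 3969 + (7 - 15470 - 21721440) = 3969 - 21736903 = -21732934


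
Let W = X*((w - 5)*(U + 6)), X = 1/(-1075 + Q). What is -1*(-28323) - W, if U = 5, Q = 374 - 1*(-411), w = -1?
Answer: 4106802/145 ≈ 28323.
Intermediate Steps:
Q = 785 (Q = 374 + 411 = 785)
X = -1/290 (X = 1/(-1075 + 785) = 1/(-290) = -1/290 ≈ -0.0034483)
W = 33/145 (W = -(-1 - 5)*(5 + 6)/290 = -(-3)*11/145 = -1/290*(-66) = 33/145 ≈ 0.22759)
-1*(-28323) - W = -1*(-28323) - 1*33/145 = 28323 - 33/145 = 4106802/145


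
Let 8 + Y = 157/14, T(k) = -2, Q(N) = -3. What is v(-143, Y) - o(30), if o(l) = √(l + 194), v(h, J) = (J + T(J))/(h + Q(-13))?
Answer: -17/2044 - 4*√14 ≈ -14.975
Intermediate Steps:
Y = 45/14 (Y = -8 + 157/14 = 45/14 ≈ 3.2143)
v(h, J) = (-2 + J)/(-3 + h) (v(h, J) = (J - 2)/(h - 3) = (-2 + J)/(-3 + h))
o(l) = √(194 + l)
v(-143, Y) - o(30) = (-2 + 45/14)/(-3 - 143) - √(194 + 30) = (17/14)/(-146) - √224 = -1/146*17/14 - 4*√14 = -17/2044 - 4*√14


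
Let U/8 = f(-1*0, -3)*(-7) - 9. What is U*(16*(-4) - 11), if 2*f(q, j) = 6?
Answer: 18000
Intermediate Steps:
f(q, j) = 3 (f(q, j) = (1/2)*6 = 3)
U = -240 (U = 8*(3*(-7) - 9) = 8*(-21 - 9) = 8*(-30) = -240)
U*(16*(-4) - 11) = -240*(16*(-4) - 11) = -240*(-64 - 11) = -240*(-75) = 18000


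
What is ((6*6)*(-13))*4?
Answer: -1872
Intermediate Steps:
((6*6)*(-13))*4 = (36*(-13))*4 = -468*4 = -1872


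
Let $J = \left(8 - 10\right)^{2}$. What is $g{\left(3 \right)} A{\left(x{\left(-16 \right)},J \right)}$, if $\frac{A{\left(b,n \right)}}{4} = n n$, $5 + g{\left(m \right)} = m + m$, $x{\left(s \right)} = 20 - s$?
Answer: $64$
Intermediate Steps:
$J = 4$ ($J = \left(-2\right)^{2} = 4$)
$g{\left(m \right)} = -5 + 2 m$ ($g{\left(m \right)} = -5 + \left(m + m\right) = -5 + 2 m$)
$A{\left(b,n \right)} = 4 n^{2}$ ($A{\left(b,n \right)} = 4 n n = 4 n^{2}$)
$g{\left(3 \right)} A{\left(x{\left(-16 \right)},J \right)} = \left(-5 + 2 \cdot 3\right) 4 \cdot 4^{2} = \left(-5 + 6\right) 4 \cdot 16 = 1 \cdot 64 = 64$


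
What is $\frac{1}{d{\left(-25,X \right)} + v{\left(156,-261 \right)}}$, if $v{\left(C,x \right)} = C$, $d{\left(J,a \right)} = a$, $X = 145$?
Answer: $\frac{1}{301} \approx 0.0033223$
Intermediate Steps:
$\frac{1}{d{\left(-25,X \right)} + v{\left(156,-261 \right)}} = \frac{1}{145 + 156} = \frac{1}{301}$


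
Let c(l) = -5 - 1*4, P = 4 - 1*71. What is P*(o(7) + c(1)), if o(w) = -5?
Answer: 938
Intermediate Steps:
P = -67 (P = 4 - 71 = -67)
c(l) = -9 (c(l) = -5 - 4 = -9)
P*(o(7) + c(1)) = -67*(-5 - 9) = -67*(-14) = 938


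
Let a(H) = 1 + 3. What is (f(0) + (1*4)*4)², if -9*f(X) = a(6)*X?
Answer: 256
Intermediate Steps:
a(H) = 4
f(X) = -4*X/9
(f(0) + (1*4)*4)² = (-4/9*0 + (1*4)*4)² = (0 + 4*4)² = (0 + 16)² = 16² = 256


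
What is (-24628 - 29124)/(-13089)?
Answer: 53752/13089 ≈ 4.1067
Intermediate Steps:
(-24628 - 29124)/(-13089) = -53752*(-1/13089) = 53752/13089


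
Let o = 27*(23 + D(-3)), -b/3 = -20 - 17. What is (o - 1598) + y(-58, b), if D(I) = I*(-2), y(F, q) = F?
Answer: -873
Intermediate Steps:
b = 111 (b = -3*(-20 - 17) = -3*(-37) = 111)
D(I) = -2*I
o = 783 (o = 27*(23 - 2*(-3)) = 27*(23 + 6) = 27*29 = 783)
(o - 1598) + y(-58, b) = (783 - 1598) - 58 = -815 - 58 = -873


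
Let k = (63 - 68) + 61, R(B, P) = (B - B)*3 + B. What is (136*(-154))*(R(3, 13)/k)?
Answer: -1122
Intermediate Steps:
R(B, P) = B (R(B, P) = 0*3 + B = 0 + B = B)
k = 56 (k = -5 + 61 = 56)
(136*(-154))*(R(3, 13)/k) = (136*(-154))*(3/56) = -62832/56 = -20944*3/56 = -1122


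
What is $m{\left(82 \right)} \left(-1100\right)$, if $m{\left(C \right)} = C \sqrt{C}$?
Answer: $- 90200 \sqrt{82} \approx -8.168 \cdot 10^{5}$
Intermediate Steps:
$m{\left(C \right)} = C^{\frac{3}{2}}$
$m{\left(82 \right)} \left(-1100\right) = 82^{\frac{3}{2}} \left(-1100\right) = 82 \sqrt{82} \left(-1100\right) = - 90200 \sqrt{82}$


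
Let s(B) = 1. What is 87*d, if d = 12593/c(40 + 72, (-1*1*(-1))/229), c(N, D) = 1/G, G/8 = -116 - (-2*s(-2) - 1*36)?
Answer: -683648784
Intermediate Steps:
G = -624 (G = 8*(-116 - (-2*1 - 1*36)) = 8*(-116 - (-2 - 36)) = 8*(-116 - 1*(-38)) = 8*(-116 + 38) = 8*(-78) = -624)
c(N, D) = -1/624 (c(N, D) = 1/(-624) = -1/624)
d = -7858032 (d = 12593/(-1/624) = 12593*(-624) = -7858032)
87*d = 87*(-7858032) = -683648784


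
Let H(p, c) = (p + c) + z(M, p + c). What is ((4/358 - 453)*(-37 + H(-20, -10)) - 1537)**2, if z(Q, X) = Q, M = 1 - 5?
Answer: 30051359175744/32041 ≈ 9.3790e+8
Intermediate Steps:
M = -4
H(p, c) = -4 + c + p (H(p, c) = (p + c) - 4 = (c + p) - 4 = -4 + c + p)
((4/358 - 453)*(-37 + H(-20, -10)) - 1537)**2 = ((4/358 - 453)*(-37 + (-4 - 10 - 20)) - 1537)**2 = ((4*(1/358) - 453)*(-37 - 34) - 1537)**2 = ((2/179 - 453)*(-71) - 1537)**2 = (-81085/179*(-71) - 1537)**2 = (5757035/179 - 1537)**2 = (5481912/179)**2 = 30051359175744/32041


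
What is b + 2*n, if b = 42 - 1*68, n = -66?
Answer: -158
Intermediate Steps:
b = -26 (b = 42 - 68 = -26)
b + 2*n = -26 + 2*(-66) = -26 - 132 = -158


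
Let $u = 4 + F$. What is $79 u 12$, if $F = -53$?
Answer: $-46452$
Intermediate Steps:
$u = -49$ ($u = 4 - 53 = -49$)
$79 u 12 = 79 \left(-49\right) 12 = \left(-3871\right) 12 = -46452$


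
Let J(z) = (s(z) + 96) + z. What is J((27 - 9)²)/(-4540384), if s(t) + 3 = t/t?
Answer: -209/2270192 ≈ -9.2063e-5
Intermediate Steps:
s(t) = -2 (s(t) = -3 + t/t = -3 + 1 = -2)
J(z) = 94 + z (J(z) = (-2 + 96) + z = 94 + z)
J((27 - 9)²)/(-4540384) = (94 + (27 - 9)²)/(-4540384) = (94 + 18²)*(-1/4540384) = (94 + 324)*(-1/4540384) = 418*(-1/4540384) = -209/2270192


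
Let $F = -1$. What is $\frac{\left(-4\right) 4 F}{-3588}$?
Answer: $- \frac{4}{897} \approx -0.0044593$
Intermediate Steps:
$\frac{\left(-4\right) 4 F}{-3588} = \frac{\left(-4\right) 4 \left(-1\right)}{-3588} = \left(-16\right) \left(-1\right) \left(- \frac{1}{3588}\right) = 16 \left(- \frac{1}{3588}\right) = - \frac{4}{897}$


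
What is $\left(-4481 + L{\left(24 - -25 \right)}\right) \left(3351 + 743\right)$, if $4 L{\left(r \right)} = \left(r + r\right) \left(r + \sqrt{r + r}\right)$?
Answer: $-13430367 + 702121 \sqrt{2} \approx -1.2437 \cdot 10^{7}$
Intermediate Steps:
$L{\left(r \right)} = \frac{r \left(r + \sqrt{2} \sqrt{r}\right)}{2}$ ($L{\left(r \right)} = \frac{\left(r + r\right) \left(r + \sqrt{r + r}\right)}{4} = \frac{2 r \left(r + \sqrt{2 r}\right)}{4} = \frac{2 r \left(r + \sqrt{2} \sqrt{r}\right)}{4} = \frac{r \left(r + \sqrt{2} \sqrt{r}\right)}{2}$)
$\left(-4481 + L{\left(24 - -25 \right)}\right) \left(3351 + 743\right) = \left(-4481 + \left(\frac{\left(24 - -25\right)^{2}}{2} + \frac{\sqrt{2} \left(24 - -25\right)^{\frac{3}{2}}}{2}\right)\right) \left(3351 + 743\right) = \left(-4481 + \left(\frac{\left(24 + 25\right)^{2}}{2} + \frac{\sqrt{2} \left(24 + 25\right)^{\frac{3}{2}}}{2}\right)\right) 4094 = \left(-4481 + \left(\frac{49^{2}}{2} + \frac{\sqrt{2} \cdot 49^{\frac{3}{2}}}{2}\right)\right) 4094 = \left(-4481 + \left(\frac{1}{2} \cdot 2401 + \frac{1}{2} \sqrt{2} \cdot 343\right)\right) 4094 = \left(-4481 + \left(\frac{2401}{2} + \frac{343 \sqrt{2}}{2}\right)\right) 4094 = \left(- \frac{6561}{2} + \frac{343 \sqrt{2}}{2}\right) 4094 = -13430367 + 702121 \sqrt{2}$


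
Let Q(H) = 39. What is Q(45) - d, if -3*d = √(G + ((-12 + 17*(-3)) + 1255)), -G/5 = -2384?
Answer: 39 + 2*√3278/3 ≈ 77.169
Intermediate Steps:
G = 11920 (G = -5*(-2384) = 11920)
d = -2*√3278/3 (d = -√(11920 + ((-12 + 17*(-3)) + 1255))/3 = -√(11920 + ((-12 - 51) + 1255))/3 = -√(11920 + (-63 + 1255))/3 = -√(11920 + 1192)/3 = -2*√3278/3 ≈ -38.169)
Q(45) - d = 39 - (-2)*√3278/3 = 39 + 2*√3278/3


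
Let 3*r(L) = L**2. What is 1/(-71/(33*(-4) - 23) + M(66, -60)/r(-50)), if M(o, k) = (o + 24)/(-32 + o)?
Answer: 263500/121537 ≈ 2.1681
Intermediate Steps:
r(L) = L**2/3
M(o, k) = (24 + o)/(-32 + o)
1/(-71/(33*(-4) - 23) + M(66, -60)/r(-50)) = 1/(-71/(33*(-4) - 23) + ((24 + 66)/(-32 + 66))/(((1/3)*(-50)**2))) = 1/(-71/(-132 - 23) + (90/34)/(((1/3)*2500))) = 1/(-71/(-155) + ((1/34)*90)/(2500/3)) = 1/(-71*(-1/155) + (45/17)*(3/2500)) = 1/(71/155 + 27/8500) = 1/(121537/263500) = 263500/121537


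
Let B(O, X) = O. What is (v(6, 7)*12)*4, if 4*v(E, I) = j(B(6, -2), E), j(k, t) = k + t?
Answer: 144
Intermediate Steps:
v(E, I) = 3/2 + E/4 (v(E, I) = (6 + E)/4 = 3/2 + E/4)
(v(6, 7)*12)*4 = ((3/2 + (¼)*6)*12)*4 = ((3/2 + 3/2)*12)*4 = (3*12)*4 = 36*4 = 144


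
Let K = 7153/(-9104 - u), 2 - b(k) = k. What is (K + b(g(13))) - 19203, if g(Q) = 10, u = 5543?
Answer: -281390670/14647 ≈ -19212.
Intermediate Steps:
b(k) = 2 - k
K = -7153/14647 (K = 7153/(-9104 - 1*5543) = 7153/(-9104 - 5543) = 7153/(-14647) = 7153*(-1/14647) = -7153/14647 ≈ -0.48836)
(K + b(g(13))) - 19203 = (-7153/14647 + (2 - 1*10)) - 19203 = (-7153/14647 + (2 - 10)) - 19203 = (-7153/14647 - 8) - 19203 = -124329/14647 - 19203 = -281390670/14647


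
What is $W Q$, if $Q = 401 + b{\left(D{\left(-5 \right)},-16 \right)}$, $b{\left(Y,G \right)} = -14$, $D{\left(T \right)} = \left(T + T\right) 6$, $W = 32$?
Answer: $12384$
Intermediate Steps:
$D{\left(T \right)} = 12 T$ ($D{\left(T \right)} = 2 T 6 = 12 T$)
$Q = 387$ ($Q = 401 - 14 = 387$)
$W Q = 32 \cdot 387 = 12384$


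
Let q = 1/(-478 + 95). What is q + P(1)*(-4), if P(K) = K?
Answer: -1533/383 ≈ -4.0026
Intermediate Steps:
q = -1/383 (q = 1/(-383) = -1/383 ≈ -0.0026110)
q + P(1)*(-4) = -1/383 + 1*(-4) = -1/383 - 4 = -1533/383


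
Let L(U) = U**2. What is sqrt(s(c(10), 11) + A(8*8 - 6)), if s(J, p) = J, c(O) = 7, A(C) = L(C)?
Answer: sqrt(3371) ≈ 58.060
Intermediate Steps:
A(C) = C**2
sqrt(s(c(10), 11) + A(8*8 - 6)) = sqrt(7 + (8*8 - 6)**2) = sqrt(7 + (64 - 6)**2) = sqrt(7 + 58**2) = sqrt(7 + 3364) = sqrt(3371)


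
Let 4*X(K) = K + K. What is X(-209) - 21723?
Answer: -43655/2 ≈ -21828.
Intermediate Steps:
X(K) = K/2 (X(K) = (K + K)/4 = (2*K)/4 = K/2)
X(-209) - 21723 = (½)*(-209) - 21723 = -209/2 - 21723 = -43655/2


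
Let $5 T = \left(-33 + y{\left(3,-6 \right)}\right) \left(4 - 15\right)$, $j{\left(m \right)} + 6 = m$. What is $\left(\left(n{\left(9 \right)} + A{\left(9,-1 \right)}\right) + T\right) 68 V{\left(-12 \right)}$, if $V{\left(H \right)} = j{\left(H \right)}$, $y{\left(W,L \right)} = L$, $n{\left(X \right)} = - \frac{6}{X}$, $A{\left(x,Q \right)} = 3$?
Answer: $- \frac{539376}{5} \approx -1.0788 \cdot 10^{5}$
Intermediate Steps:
$j{\left(m \right)} = -6 + m$
$V{\left(H \right)} = -6 + H$
$T = \frac{429}{5}$ ($T = \frac{\left(-33 - 6\right) \left(4 - 15\right)}{5} = \frac{\left(-39\right) \left(-11\right)}{5} = \frac{1}{5} \cdot 429 = \frac{429}{5} \approx 85.8$)
$\left(\left(n{\left(9 \right)} + A{\left(9,-1 \right)}\right) + T\right) 68 V{\left(-12 \right)} = \left(\left(- \frac{6}{9} + 3\right) + \frac{429}{5}\right) 68 \left(-6 - 12\right) = \left(\left(\left(-6\right) \frac{1}{9} + 3\right) + \frac{429}{5}\right) 68 \left(-18\right) = \left(\left(- \frac{2}{3} + 3\right) + \frac{429}{5}\right) 68 \left(-18\right) = \left(\frac{7}{3} + \frac{429}{5}\right) 68 \left(-18\right) = \frac{1322}{15} \cdot 68 \left(-18\right) = \frac{89896}{15} \left(-18\right) = - \frac{539376}{5}$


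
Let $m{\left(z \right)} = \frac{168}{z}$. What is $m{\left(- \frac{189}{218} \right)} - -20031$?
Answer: $\frac{178535}{9} \approx 19837.0$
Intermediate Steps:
$m{\left(- \frac{189}{218} \right)} - -20031 = \frac{168}{\left(-189\right) \frac{1}{218}} - -20031 = \frac{168}{\left(-189\right) \frac{1}{218}} + 20031 = \frac{168}{- \frac{189}{218}} + 20031 = 168 \left(- \frac{218}{189}\right) + 20031 = - \frac{1744}{9} + 20031 = \frac{178535}{9}$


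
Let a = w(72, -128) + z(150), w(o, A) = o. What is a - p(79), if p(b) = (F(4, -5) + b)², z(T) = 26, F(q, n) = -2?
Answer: -5831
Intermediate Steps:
p(b) = (-2 + b)²
a = 98 (a = 72 + 26 = 98)
a - p(79) = 98 - (-2 + 79)² = 98 - 1*77² = 98 - 1*5929 = 98 - 5929 = -5831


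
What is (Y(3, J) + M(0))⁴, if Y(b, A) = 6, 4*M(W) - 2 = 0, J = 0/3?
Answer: 28561/16 ≈ 1785.1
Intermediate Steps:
J = 0 (J = 0*(⅓) = 0)
M(W) = ½ (M(W) = ½ + (¼)*0 = ½ + 0 = ½)
(Y(3, J) + M(0))⁴ = (6 + ½)⁴ = (13/2)⁴ = 28561/16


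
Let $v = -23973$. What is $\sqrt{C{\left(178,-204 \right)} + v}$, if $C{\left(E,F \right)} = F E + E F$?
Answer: $3 i \sqrt{10733} \approx 310.8 i$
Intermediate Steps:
$C{\left(E,F \right)} = 2 E F$ ($C{\left(E,F \right)} = E F + E F = 2 E F$)
$\sqrt{C{\left(178,-204 \right)} + v} = \sqrt{2 \cdot 178 \left(-204\right) - 23973} = \sqrt{-72624 - 23973} = \sqrt{-96597} = 3 i \sqrt{10733}$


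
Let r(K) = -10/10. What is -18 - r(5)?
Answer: -17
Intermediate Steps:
r(K) = -1 (r(K) = -10*⅒ = -1)
-18 - r(5) = -18 - 1*(-1) = -18 + 1 = -17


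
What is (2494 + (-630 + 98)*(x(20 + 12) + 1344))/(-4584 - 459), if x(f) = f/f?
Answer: 237682/1681 ≈ 141.39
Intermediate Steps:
x(f) = 1
(2494 + (-630 + 98)*(x(20 + 12) + 1344))/(-4584 - 459) = (2494 + (-630 + 98)*(1 + 1344))/(-4584 - 459) = (2494 - 532*1345)/(-5043) = (2494 - 715540)*(-1/5043) = -713046*(-1/5043) = 237682/1681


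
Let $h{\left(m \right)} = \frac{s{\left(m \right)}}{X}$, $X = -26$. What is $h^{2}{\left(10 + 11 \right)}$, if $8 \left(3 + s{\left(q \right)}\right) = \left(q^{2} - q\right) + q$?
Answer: $\frac{173889}{43264} \approx 4.0193$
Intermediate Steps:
$s{\left(q \right)} = -3 + \frac{q^{2}}{8}$ ($s{\left(q \right)} = -3 + \frac{\left(q^{2} - q\right) + q}{8} = -3 + \frac{q^{2}}{8}$)
$h{\left(m \right)} = \frac{3}{26} - \frac{m^{2}}{208}$ ($h{\left(m \right)} = \frac{-3 + \frac{m^{2}}{8}}{-26} = \left(-3 + \frac{m^{2}}{8}\right) \left(- \frac{1}{26}\right) = \frac{3}{26} - \frac{m^{2}}{208}$)
$h^{2}{\left(10 + 11 \right)} = \left(\frac{3}{26} - \frac{\left(10 + 11\right)^{2}}{208}\right)^{2} = \left(\frac{3}{26} - \frac{21^{2}}{208}\right)^{2} = \left(\frac{3}{26} - \frac{441}{208}\right)^{2} = \left(- \frac{417}{208}\right)^{2} = \frac{173889}{43264}$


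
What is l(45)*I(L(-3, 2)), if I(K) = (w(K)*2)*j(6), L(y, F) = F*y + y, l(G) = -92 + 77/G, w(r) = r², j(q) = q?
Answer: -438804/5 ≈ -87761.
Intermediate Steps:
L(y, F) = y + F*y
I(K) = 12*K² (I(K) = (K²*2)*6 = (2*K²)*6 = 12*K²)
l(45)*I(L(-3, 2)) = (-92 + 77/45)*(12*(-3*(1 + 2))²) = (-92 + 77*(1/45))*(12*(-3*3)²) = (-92 + 77/45)*(12*(-9)²) = -16252*81/15 = -4063/45*972 = -438804/5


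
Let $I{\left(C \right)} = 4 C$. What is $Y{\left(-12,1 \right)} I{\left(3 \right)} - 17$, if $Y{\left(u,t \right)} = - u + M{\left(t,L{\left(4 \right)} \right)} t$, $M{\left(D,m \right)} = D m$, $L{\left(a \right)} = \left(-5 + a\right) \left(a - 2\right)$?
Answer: $103$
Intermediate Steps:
$L{\left(a \right)} = \left(-5 + a\right) \left(-2 + a\right)$
$Y{\left(u,t \right)} = - u - 2 t^{2}$ ($Y{\left(u,t \right)} = - u + t \left(10 + 4^{2} - 28\right) t = - u + t \left(10 + 16 - 28\right) t = - u + t \left(-2\right) t = - u + - 2 t t = - u - 2 t^{2}$)
$Y{\left(-12,1 \right)} I{\left(3 \right)} - 17 = \left(\left(-1\right) \left(-12\right) - 2 \cdot 1^{2}\right) 4 \cdot 3 - 17 = \left(12 - 2\right) 12 - 17 = 10 \cdot 12 - 17 = 120 - 17 = 103$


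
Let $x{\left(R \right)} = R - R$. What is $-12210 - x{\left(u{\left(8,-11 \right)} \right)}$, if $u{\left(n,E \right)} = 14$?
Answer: $-12210$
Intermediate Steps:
$x{\left(R \right)} = 0$
$-12210 - x{\left(u{\left(8,-11 \right)} \right)} = -12210 - 0 = -12210 + 0 = -12210$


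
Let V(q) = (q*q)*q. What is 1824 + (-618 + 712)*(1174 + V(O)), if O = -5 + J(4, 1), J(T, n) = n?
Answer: 106164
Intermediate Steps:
O = -4 (O = -5 + 1 = -4)
V(q) = q**3 (V(q) = q**2*q = q**3)
1824 + (-618 + 712)*(1174 + V(O)) = 1824 + (-618 + 712)*(1174 + (-4)**3) = 1824 + 94*(1174 - 64) = 1824 + 94*1110 = 1824 + 104340 = 106164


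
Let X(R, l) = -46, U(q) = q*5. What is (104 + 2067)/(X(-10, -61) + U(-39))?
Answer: -2171/241 ≈ -9.0083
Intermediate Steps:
U(q) = 5*q
(104 + 2067)/(X(-10, -61) + U(-39)) = (104 + 2067)/(-46 + 5*(-39)) = 2171/(-46 - 195) = 2171/(-241) = 2171*(-1/241) = -2171/241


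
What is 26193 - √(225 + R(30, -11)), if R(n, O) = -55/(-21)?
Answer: 26193 - 2*√25095/21 ≈ 26178.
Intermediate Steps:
R(n, O) = 55/21 (R(n, O) = -55*(-1/21) = 55/21)
26193 - √(225 + R(30, -11)) = 26193 - √(225 + 55/21) = 26193 - √(4780/21) = 26193 - 2*√25095/21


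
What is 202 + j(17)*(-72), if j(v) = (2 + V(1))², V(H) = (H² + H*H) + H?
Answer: -1598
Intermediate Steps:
V(H) = H + 2*H² (V(H) = (H² + H²) + H = 2*H² + H = H + 2*H²)
j(v) = 25 (j(v) = (2 + 1*(1 + 2*1))² = (2 + 1*(1 + 2))² = (2 + 1*3)² = (2 + 3)² = 5² = 25)
202 + j(17)*(-72) = 202 + 25*(-72) = 202 - 1800 = -1598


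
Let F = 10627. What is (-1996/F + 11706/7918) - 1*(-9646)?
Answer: 405883635945/42072293 ≈ 9647.3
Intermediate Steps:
(-1996/F + 11706/7918) - 1*(-9646) = (-1996/10627 + 11706/7918) - 1*(-9646) = (-1996*1/10627 + 11706*(1/7918)) + 9646 = (-1996/10627 + 5853/3959) + 9646 = 54297667/42072293 + 9646 = 405883635945/42072293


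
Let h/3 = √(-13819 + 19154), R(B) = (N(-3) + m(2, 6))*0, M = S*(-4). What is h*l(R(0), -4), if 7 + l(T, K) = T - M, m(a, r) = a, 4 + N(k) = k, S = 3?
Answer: 15*√5335 ≈ 1095.6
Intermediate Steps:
N(k) = -4 + k
M = -12 (M = 3*(-4) = -12)
R(B) = 0 (R(B) = ((-4 - 3) + 2)*0 = (-7 + 2)*0 = -5*0 = 0)
h = 3*√5335 (h = 3*√(-13819 + 19154) = 3*√5335 ≈ 219.12)
l(T, K) = 5 + T (l(T, K) = -7 + (T - 1*(-12)) = -7 + (T + 12) = -7 + (12 + T) = 5 + T)
h*l(R(0), -4) = (3*√5335)*(5 + 0) = (3*√5335)*5 = 15*√5335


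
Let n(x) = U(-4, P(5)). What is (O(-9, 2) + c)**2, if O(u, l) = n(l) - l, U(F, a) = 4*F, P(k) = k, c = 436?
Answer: 174724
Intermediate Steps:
n(x) = -16 (n(x) = 4*(-4) = -16)
O(u, l) = -16 - l
(O(-9, 2) + c)**2 = ((-16 - 1*2) + 436)**2 = ((-16 - 2) + 436)**2 = (-18 + 436)**2 = 418**2 = 174724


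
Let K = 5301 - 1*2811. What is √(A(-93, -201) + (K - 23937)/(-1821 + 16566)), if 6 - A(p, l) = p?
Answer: 2*√589106985/4915 ≈ 9.8765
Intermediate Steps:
K = 2490 (K = 5301 - 2811 = 2490)
A(p, l) = 6 - p
√(A(-93, -201) + (K - 23937)/(-1821 + 16566)) = √((6 - 1*(-93)) + (2490 - 23937)/(-1821 + 16566)) = √((6 + 93) - 21447/14745) = √(99 - 21447*1/14745) = √(99 - 7149/4915) = √(479436/4915) = 2*√589106985/4915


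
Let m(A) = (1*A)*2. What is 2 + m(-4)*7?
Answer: -54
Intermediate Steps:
m(A) = 2*A (m(A) = A*2 = 2*A)
2 + m(-4)*7 = 2 + (2*(-4))*7 = 2 - 8*7 = 2 - 56 = -54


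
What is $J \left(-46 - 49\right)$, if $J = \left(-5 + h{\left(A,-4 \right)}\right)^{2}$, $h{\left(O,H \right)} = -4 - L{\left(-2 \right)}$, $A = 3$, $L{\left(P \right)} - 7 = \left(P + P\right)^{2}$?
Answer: $-97280$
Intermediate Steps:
$L{\left(P \right)} = 7 + 4 P^{2}$ ($L{\left(P \right)} = 7 + \left(P + P\right)^{2} = 7 + \left(2 P\right)^{2} = 7 + 4 P^{2}$)
$h{\left(O,H \right)} = -27$ ($h{\left(O,H \right)} = -4 - \left(7 + 4 \left(-2\right)^{2}\right) = -4 - \left(7 + 4 \cdot 4\right) = -4 - \left(7 + 16\right) = -4 - 23 = -27$)
$J = 1024$ ($J = \left(-5 - 27\right)^{2} = \left(-32\right)^{2} = 1024$)
$J \left(-46 - 49\right) = 1024 \left(-46 - 49\right) = 1024 \left(-95\right) = -97280$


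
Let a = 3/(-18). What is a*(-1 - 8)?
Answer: 3/2 ≈ 1.5000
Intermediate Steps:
a = -⅙ (a = 3*(-1/18) = -⅙ ≈ -0.16667)
a*(-1 - 8) = -(-1 - 8)/6 = -⅙*(-9) = 3/2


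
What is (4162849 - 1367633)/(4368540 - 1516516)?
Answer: 349402/356503 ≈ 0.98008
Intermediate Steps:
(4162849 - 1367633)/(4368540 - 1516516) = 2795216/2852024 = 2795216*(1/2852024) = 349402/356503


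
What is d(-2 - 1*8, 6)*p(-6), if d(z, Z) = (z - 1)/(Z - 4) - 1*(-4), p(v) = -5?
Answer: 15/2 ≈ 7.5000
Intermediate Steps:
d(z, Z) = 4 + (-1 + z)/(-4 + Z) (d(z, Z) = (-1 + z)/(-4 + Z) + 4 = 4 + (-1 + z)/(-4 + Z))
d(-2 - 1*8, 6)*p(-6) = ((-17 + (-2 - 1*8) + 4*6)/(-4 + 6))*(-5) = ((-17 + (-2 - 8) + 24)/2)*(-5) = ((-17 - 10 + 24)/2)*(-5) = ((½)*(-3))*(-5) = -3/2*(-5) = 15/2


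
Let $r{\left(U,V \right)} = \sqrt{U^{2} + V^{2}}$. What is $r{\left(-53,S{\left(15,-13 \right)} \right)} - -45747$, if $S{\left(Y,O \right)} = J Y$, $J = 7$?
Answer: $45747 + \sqrt{13834} \approx 45865.0$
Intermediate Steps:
$S{\left(Y,O \right)} = 7 Y$
$r{\left(-53,S{\left(15,-13 \right)} \right)} - -45747 = \sqrt{\left(-53\right)^{2} + \left(7 \cdot 15\right)^{2}} - -45747 = \sqrt{2809 + 105^{2}} + 45747 = \sqrt{2809 + 11025} + 45747 = \sqrt{13834} + 45747 = 45747 + \sqrt{13834}$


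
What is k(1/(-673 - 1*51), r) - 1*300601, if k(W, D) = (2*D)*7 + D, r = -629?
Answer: -310036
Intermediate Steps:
k(W, D) = 15*D (k(W, D) = 14*D + D = 15*D)
k(1/(-673 - 1*51), r) - 1*300601 = 15*(-629) - 1*300601 = -9435 - 300601 = -310036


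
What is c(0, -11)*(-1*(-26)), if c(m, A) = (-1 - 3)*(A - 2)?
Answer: 1352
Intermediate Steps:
c(m, A) = 8 - 4*A (c(m, A) = -4*(-2 + A) = 8 - 4*A)
c(0, -11)*(-1*(-26)) = (8 - 4*(-11))*(-1*(-26)) = (8 + 44)*26 = 52*26 = 1352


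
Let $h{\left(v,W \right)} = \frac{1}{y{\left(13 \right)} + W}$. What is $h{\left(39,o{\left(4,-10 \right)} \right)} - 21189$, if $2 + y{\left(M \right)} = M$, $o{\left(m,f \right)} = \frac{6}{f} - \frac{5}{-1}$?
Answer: $- \frac{1631548}{77} \approx -21189.0$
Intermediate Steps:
$o{\left(m,f \right)} = 5 + \frac{6}{f}$ ($o{\left(m,f \right)} = \frac{6}{f} - -5 = \frac{6}{f} + 5 = 5 + \frac{6}{f}$)
$y{\left(M \right)} = -2 + M$
$h{\left(v,W \right)} = \frac{1}{11 + W}$ ($h{\left(v,W \right)} = \frac{1}{\left(-2 + 13\right) + W} = \frac{1}{11 + W}$)
$h{\left(39,o{\left(4,-10 \right)} \right)} - 21189 = \frac{1}{11 + \left(5 + \frac{6}{-10}\right)} - 21189 = \frac{1}{11 + \left(5 + 6 \left(- \frac{1}{10}\right)\right)} - 21189 = \frac{1}{11 + \left(5 - \frac{3}{5}\right)} - 21189 = \frac{1}{11 + \frac{22}{5}} - 21189 = \frac{1}{\frac{77}{5}} - 21189 = \frac{5}{77} - 21189 = - \frac{1631548}{77}$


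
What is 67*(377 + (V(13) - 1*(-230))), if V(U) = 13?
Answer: 41540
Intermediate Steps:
67*(377 + (V(13) - 1*(-230))) = 67*(377 + (13 - 1*(-230))) = 67*(377 + (13 + 230)) = 67*(377 + 243) = 67*620 = 41540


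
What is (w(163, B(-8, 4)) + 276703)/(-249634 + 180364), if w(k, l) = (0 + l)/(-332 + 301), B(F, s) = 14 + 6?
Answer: -8577773/2147370 ≈ -3.9945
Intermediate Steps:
B(F, s) = 20
w(k, l) = -l/31 (w(k, l) = l/(-31) = l*(-1/31) = -l/31)
(w(163, B(-8, 4)) + 276703)/(-249634 + 180364) = (-1/31*20 + 276703)/(-249634 + 180364) = (-20/31 + 276703)/(-69270) = (8577773/31)*(-1/69270) = -8577773/2147370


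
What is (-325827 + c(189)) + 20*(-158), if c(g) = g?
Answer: -328798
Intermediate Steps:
(-325827 + c(189)) + 20*(-158) = (-325827 + 189) + 20*(-158) = -325638 - 3160 = -328798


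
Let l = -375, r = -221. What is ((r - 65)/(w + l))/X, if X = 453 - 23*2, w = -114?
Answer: 26/18093 ≈ 0.0014370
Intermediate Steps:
X = 407 (X = 453 - 1*46 = 453 - 46 = 407)
((r - 65)/(w + l))/X = ((-221 - 65)/(-114 - 375))/407 = -286/(-489)*(1/407) = -286*(-1/489)*(1/407) = (286/489)*(1/407) = 26/18093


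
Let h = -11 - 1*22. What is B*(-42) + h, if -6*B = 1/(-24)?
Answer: -799/24 ≈ -33.292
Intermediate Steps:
h = -33 (h = -11 - 22 = -33)
B = 1/144 (B = -1/6/(-24) = -1/6*(-1/24) = 1/144 ≈ 0.0069444)
B*(-42) + h = (1/144)*(-42) - 33 = -7/24 - 33 = -799/24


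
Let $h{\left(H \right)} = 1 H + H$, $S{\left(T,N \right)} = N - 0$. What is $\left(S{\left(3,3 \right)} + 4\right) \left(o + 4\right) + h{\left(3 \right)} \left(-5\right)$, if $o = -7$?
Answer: $-51$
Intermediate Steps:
$S{\left(T,N \right)} = N$ ($S{\left(T,N \right)} = N + 0 = N$)
$h{\left(H \right)} = 2 H$ ($h{\left(H \right)} = H + H = 2 H$)
$\left(S{\left(3,3 \right)} + 4\right) \left(o + 4\right) + h{\left(3 \right)} \left(-5\right) = \left(3 + 4\right) \left(-7 + 4\right) + 2 \cdot 3 \left(-5\right) = 7 \left(-3\right) + 6 \left(-5\right) = -21 - 30 = -51$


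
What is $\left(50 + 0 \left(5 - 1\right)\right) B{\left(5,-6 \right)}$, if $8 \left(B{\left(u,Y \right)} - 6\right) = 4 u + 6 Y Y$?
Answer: $1775$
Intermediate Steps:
$B{\left(u,Y \right)} = 6 + \frac{u}{2} + \frac{3 Y^{2}}{4}$ ($B{\left(u,Y \right)} = 6 + \frac{4 u + 6 Y Y}{8} = 6 + \frac{4 u + 6 Y^{2}}{8} = 6 + \left(\frac{u}{2} + \frac{3 Y^{2}}{4}\right) = 6 + \frac{u}{2} + \frac{3 Y^{2}}{4}$)
$\left(50 + 0 \left(5 - 1\right)\right) B{\left(5,-6 \right)} = \left(50 + 0 \left(5 - 1\right)\right) \left(6 + \frac{1}{2} \cdot 5 + \frac{3 \left(-6\right)^{2}}{4}\right) = \left(50 + 0 \cdot 4\right) \left(6 + \frac{5}{2} + \frac{3}{4} \cdot 36\right) = \left(50 + 0\right) \left(6 + \frac{5}{2} + 27\right) = 50 \cdot \frac{71}{2} = 1775$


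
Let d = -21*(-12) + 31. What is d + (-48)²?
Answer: 2587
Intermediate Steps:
d = 283 (d = 252 + 31 = 283)
d + (-48)² = 283 + (-48)² = 283 + 2304 = 2587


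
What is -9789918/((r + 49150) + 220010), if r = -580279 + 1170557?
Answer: -4894959/429719 ≈ -11.391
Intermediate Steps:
r = 590278
-9789918/((r + 49150) + 220010) = -9789918/((590278 + 49150) + 220010) = -9789918/(639428 + 220010) = -9789918/859438 = -9789918*1/859438 = -4894959/429719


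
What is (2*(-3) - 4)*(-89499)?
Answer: 894990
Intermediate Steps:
(2*(-3) - 4)*(-89499) = (-6 - 4)*(-89499) = -10*(-89499) = 894990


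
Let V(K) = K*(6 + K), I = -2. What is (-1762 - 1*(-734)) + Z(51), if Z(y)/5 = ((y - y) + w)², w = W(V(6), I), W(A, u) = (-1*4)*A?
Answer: 413692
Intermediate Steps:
W(A, u) = -4*A
w = -288 (w = -24*(6 + 6) = -24*12 = -4*72 = -288)
Z(y) = 414720 (Z(y) = 5*((y - y) - 288)² = 5*(0 - 288)² = 5*(-288)² = 5*82944 = 414720)
(-1762 - 1*(-734)) + Z(51) = (-1762 - 1*(-734)) + 414720 = (-1762 + 734) + 414720 = -1028 + 414720 = 413692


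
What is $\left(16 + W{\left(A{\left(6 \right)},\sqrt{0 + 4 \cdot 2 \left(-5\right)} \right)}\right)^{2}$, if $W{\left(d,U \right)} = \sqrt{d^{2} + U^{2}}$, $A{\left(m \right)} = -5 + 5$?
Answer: $216 + 64 i \sqrt{10} \approx 216.0 + 202.39 i$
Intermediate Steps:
$A{\left(m \right)} = 0$
$W{\left(d,U \right)} = \sqrt{U^{2} + d^{2}}$
$\left(16 + W{\left(A{\left(6 \right)},\sqrt{0 + 4 \cdot 2 \left(-5\right)} \right)}\right)^{2} = \left(16 + \sqrt{\left(\sqrt{0 + 4 \cdot 2 \left(-5\right)}\right)^{2} + 0^{2}}\right)^{2} = \left(16 + \sqrt{\left(\sqrt{0 + 8 \left(-5\right)}\right)^{2} + 0}\right)^{2} = \left(16 + \sqrt{\left(\sqrt{0 - 40}\right)^{2} + 0}\right)^{2} = \left(16 + \sqrt{\left(\sqrt{-40}\right)^{2} + 0}\right)^{2} = \left(16 + \sqrt{\left(2 i \sqrt{10}\right)^{2} + 0}\right)^{2} = \left(16 + \sqrt{-40 + 0}\right)^{2} = \left(16 + \sqrt{-40}\right)^{2} = \left(16 + 2 i \sqrt{10}\right)^{2}$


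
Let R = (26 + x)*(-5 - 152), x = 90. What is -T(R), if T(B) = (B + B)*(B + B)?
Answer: -1326707776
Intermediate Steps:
R = -18212 (R = (26 + 90)*(-5 - 152) = 116*(-157) = -18212)
T(B) = 4*B² (T(B) = (2*B)*(2*B) = 4*B²)
-T(R) = -4*(-18212)² = -4*331676944 = -1*1326707776 = -1326707776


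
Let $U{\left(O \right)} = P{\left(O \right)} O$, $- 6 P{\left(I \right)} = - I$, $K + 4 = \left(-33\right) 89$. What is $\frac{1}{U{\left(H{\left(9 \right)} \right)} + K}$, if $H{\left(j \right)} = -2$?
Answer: $- \frac{3}{8821} \approx -0.0003401$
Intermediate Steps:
$K = -2941$ ($K = -4 - 2937 = -2941$)
$P{\left(I \right)} = \frac{I}{6}$ ($P{\left(I \right)} = - \frac{\left(-1\right) I}{6} = \frac{I}{6}$)
$U{\left(O \right)} = \frac{O^{2}}{6}$ ($U{\left(O \right)} = \frac{O}{6} O = \frac{O^{2}}{6}$)
$\frac{1}{U{\left(H{\left(9 \right)} \right)} + K} = \frac{1}{\frac{\left(-2\right)^{2}}{6} - 2941} = \frac{1}{\frac{1}{6} \cdot 4 - 2941} = \frac{1}{\frac{2}{3} - 2941} = \frac{1}{- \frac{8821}{3}} = - \frac{3}{8821}$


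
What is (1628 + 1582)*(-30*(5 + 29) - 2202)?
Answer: -10342620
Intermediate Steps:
(1628 + 1582)*(-30*(5 + 29) - 2202) = 3210*(-30*34 - 2202) = 3210*(-1020 - 2202) = 3210*(-3222) = -10342620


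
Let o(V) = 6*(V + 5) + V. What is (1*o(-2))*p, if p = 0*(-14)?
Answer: 0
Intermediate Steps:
o(V) = 30 + 7*V (o(V) = 6*(5 + V) + V = (30 + 6*V) + V = 30 + 7*V)
p = 0
(1*o(-2))*p = (1*(30 + 7*(-2)))*0 = (1*(30 - 14))*0 = (1*16)*0 = 16*0 = 0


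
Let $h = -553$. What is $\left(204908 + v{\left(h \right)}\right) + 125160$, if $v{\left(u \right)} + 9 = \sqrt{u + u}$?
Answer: $330059 + i \sqrt{1106} \approx 3.3006 \cdot 10^{5} + 33.257 i$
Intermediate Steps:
$v{\left(u \right)} = -9 + \sqrt{2} \sqrt{u}$ ($v{\left(u \right)} = -9 + \sqrt{u + u} = -9 + \sqrt{2 u} = -9 + \sqrt{2} \sqrt{u}$)
$\left(204908 + v{\left(h \right)}\right) + 125160 = \left(204908 - \left(9 - \sqrt{2} \sqrt{-553}\right)\right) + 125160 = \left(204908 - \left(9 - \sqrt{2} i \sqrt{553}\right)\right) + 125160 = \left(204908 - \left(9 - i \sqrt{1106}\right)\right) + 125160 = \left(204899 + i \sqrt{1106}\right) + 125160 = 330059 + i \sqrt{1106}$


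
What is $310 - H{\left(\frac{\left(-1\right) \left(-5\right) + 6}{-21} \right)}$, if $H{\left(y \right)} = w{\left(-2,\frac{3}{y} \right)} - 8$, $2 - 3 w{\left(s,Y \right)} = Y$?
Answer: $\frac{10409}{33} \approx 315.42$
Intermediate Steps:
$w{\left(s,Y \right)} = \frac{2}{3} - \frac{Y}{3}$
$H{\left(y \right)} = - \frac{22}{3} - \frac{1}{y}$ ($H{\left(y \right)} = \left(\frac{2}{3} - \frac{3 \frac{1}{y}}{3}\right) - 8 = \left(\frac{2}{3} - \frac{1}{y}\right) - 8 = - \frac{22}{3} - \frac{1}{y}$)
$310 - H{\left(\frac{\left(-1\right) \left(-5\right) + 6}{-21} \right)} = 310 - \left(- \frac{22}{3} - \frac{1}{\left(\left(-1\right) \left(-5\right) + 6\right) \frac{1}{-21}}\right) = 310 - \left(- \frac{22}{3} - \frac{1}{\left(5 + 6\right) \left(- \frac{1}{21}\right)}\right) = 310 - \left(- \frac{22}{3} - \frac{1}{11 \left(- \frac{1}{21}\right)}\right) = 310 - \left(- \frac{22}{3} - \frac{1}{- \frac{11}{21}}\right) = 310 - \left(- \frac{22}{3} - - \frac{21}{11}\right) = 310 - \left(- \frac{22}{3} + \frac{21}{11}\right) = 310 - - \frac{179}{33} = 310 + \frac{179}{33} = \frac{10409}{33}$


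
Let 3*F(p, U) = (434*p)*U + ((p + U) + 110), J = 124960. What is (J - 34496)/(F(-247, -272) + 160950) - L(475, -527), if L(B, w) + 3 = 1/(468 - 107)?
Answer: 10722924622/3566715739 ≈ 3.0064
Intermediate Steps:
F(p, U) = 110/3 + U/3 + p/3 + 434*U*p/3 (F(p, U) = ((434*p)*U + ((p + U) + 110))/3 = (434*U*p + ((U + p) + 110))/3 = (434*U*p + (110 + U + p))/3 = (110 + U + p + 434*U*p)/3 = 110/3 + U/3 + p/3 + 434*U*p/3)
L(B, w) = -1082/361 (L(B, w) = -3 + 1/(468 - 107) = -3 + 1/361 = -1082/361)
(J - 34496)/(F(-247, -272) + 160950) - L(475, -527) = (124960 - 34496)/((110/3 + (⅓)*(-272) + (⅓)*(-247) + (434/3)*(-272)*(-247)) + 160950) - 1*(-1082/361) = 90464/((110/3 - 272/3 - 247/3 + 29157856/3) + 160950) + 1082/361 = 90464/(9719149 + 160950) + 1082/361 = 90464/9880099 + 1082/361 = 10722924622/3566715739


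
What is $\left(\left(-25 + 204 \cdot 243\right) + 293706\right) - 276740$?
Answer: $66513$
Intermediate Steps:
$\left(\left(-25 + 204 \cdot 243\right) + 293706\right) - 276740 = \left(\left(-25 + 49572\right) + 293706\right) - 276740 = \left(49547 + 293706\right) - 276740 = 343253 - 276740 = 66513$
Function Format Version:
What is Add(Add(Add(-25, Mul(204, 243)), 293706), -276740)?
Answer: 66513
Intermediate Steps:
Add(Add(Add(-25, Mul(204, 243)), 293706), -276740) = Add(Add(Add(-25, 49572), 293706), -276740) = Add(Add(49547, 293706), -276740) = Add(343253, -276740) = 66513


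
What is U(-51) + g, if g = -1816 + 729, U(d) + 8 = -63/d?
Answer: -18594/17 ≈ -1093.8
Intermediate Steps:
U(d) = -8 - 63/d
g = -1087
U(-51) + g = (-8 - 63/(-51)) - 1087 = (-8 - 63*(-1/51)) - 1087 = (-8 + 21/17) - 1087 = -115/17 - 1087 = -18594/17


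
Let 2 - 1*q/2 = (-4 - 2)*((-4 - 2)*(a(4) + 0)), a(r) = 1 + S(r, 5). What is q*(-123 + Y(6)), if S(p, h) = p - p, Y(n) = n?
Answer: 7956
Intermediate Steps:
S(p, h) = 0
a(r) = 1 (a(r) = 1 + 0 = 1)
q = -68 (q = 4 - 2*(-4 - 2)*(-4 - 2)*(1 + 0) = 4 - (-12)*(-6*1) = 4 - (-12)*(-6) = 4 - 2*36 = 4 - 72 = -68)
q*(-123 + Y(6)) = -68*(-123 + 6) = -68*(-117) = 7956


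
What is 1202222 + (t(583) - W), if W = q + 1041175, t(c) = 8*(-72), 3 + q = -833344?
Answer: 993818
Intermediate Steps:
q = -833347 (q = -3 - 833344 = -833347)
t(c) = -576
W = 207828 (W = -833347 + 1041175 = 207828)
1202222 + (t(583) - W) = 1202222 + (-576 - 1*207828) = 1202222 + (-576 - 207828) = 1202222 - 208404 = 993818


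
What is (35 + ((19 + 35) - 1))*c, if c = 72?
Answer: 6336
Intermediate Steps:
(35 + ((19 + 35) - 1))*c = (35 + ((19 + 35) - 1))*72 = (35 + (54 - 1))*72 = (35 + 53)*72 = 88*72 = 6336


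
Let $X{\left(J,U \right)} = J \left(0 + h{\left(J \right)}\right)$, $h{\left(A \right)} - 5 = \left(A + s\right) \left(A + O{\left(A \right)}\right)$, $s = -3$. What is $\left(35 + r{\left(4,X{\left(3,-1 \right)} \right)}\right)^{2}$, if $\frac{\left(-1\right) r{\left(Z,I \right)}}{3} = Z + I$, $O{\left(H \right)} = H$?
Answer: $484$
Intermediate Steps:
$h{\left(A \right)} = 5 + 2 A \left(-3 + A\right)$ ($h{\left(A \right)} = 5 + \left(A - 3\right) \left(A + A\right) = 5 + \left(-3 + A\right) 2 A = 5 + 2 A \left(-3 + A\right)$)
$X{\left(J,U \right)} = J \left(5 - 6 J + 2 J^{2}\right)$ ($X{\left(J,U \right)} = J \left(0 + \left(5 - 6 J + 2 J^{2}\right)\right) = J \left(5 - 6 J + 2 J^{2}\right)$)
$r{\left(Z,I \right)} = - 3 I - 3 Z$ ($r{\left(Z,I \right)} = - 3 \left(Z + I\right) = - 3 \left(I + Z\right) = - 3 I - 3 Z$)
$\left(35 + r{\left(4,X{\left(3,-1 \right)} \right)}\right)^{2} = \left(35 - \left(12 + 3 \cdot 3 \left(5 - 18 + 2 \cdot 3^{2}\right)\right)\right)^{2} = \left(35 - \left(12 + 3 \cdot 3 \left(5 - 18 + 2 \cdot 9\right)\right)\right)^{2} = \left(35 - \left(12 + 3 \cdot 3 \left(5 - 18 + 18\right)\right)\right)^{2} = \left(35 - \left(12 + 3 \cdot 3 \cdot 5\right)\right)^{2} = \left(35 - 57\right)^{2} = \left(-22\right)^{2} = 484$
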